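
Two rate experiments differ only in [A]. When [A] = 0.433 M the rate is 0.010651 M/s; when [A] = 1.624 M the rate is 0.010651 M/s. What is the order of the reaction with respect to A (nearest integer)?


Rate is proportional to [A]^n, so rate2/rate1 = ([A]2/[A]1)^n. Take logs to solve for n.
rate2/rate1 = 0.010651 / 0.010651 = 1.0
[A]2/[A]1 = 1.624 / 0.433 = 3.7506
n = ln(1.0) / ln(3.7506) = 0.0
Nearest integer order:

0


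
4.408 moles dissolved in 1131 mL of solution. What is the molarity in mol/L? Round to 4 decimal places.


Convert volume to liters: V_L = V_mL / 1000.
V_L = 1131 / 1000 = 1.131 L
M = n / V_L = 4.408 / 1.131
M = 3.8974359 mol/L, rounded to 4 dp:

3.8974 mol/L


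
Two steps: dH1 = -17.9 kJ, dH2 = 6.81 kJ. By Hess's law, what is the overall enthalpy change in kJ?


Hess's law: enthalpy is a state function, so add the step enthalpies.
dH_total = dH1 + dH2 = -17.9 + (6.81)
dH_total = -11.09 kJ:

-11.09 kJ


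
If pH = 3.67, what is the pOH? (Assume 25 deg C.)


At 25 deg C, pH + pOH = 14.
pOH = 14 - pH = 14 - 3.67
pOH = 10.33:

10.33


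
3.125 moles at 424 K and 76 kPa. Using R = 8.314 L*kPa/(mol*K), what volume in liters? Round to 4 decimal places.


PV = nRT, solve for V = nRT / P.
nRT = 3.125 * 8.314 * 424 = 11016.05
V = 11016.05 / 76
V = 144.94802632 L, rounded to 4 dp:

144.9480 L


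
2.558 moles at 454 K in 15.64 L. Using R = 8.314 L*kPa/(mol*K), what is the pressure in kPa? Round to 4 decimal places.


PV = nRT, solve for P = nRT / V.
nRT = 2.558 * 8.314 * 454 = 9655.3142
P = 9655.3142 / 15.64
P = 617.34745524 kPa, rounded to 4 dp:

617.3475 kPa


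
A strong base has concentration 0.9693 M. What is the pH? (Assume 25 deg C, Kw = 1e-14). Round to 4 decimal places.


A strong base dissociates completely, so [OH-] equals the given concentration.
pOH = -log10([OH-]) = -log10(0.9693) = 0.013542
pH = 14 - pOH = 14 - 0.013542
pH = 13.986458, rounded to 4 dp:

13.9865


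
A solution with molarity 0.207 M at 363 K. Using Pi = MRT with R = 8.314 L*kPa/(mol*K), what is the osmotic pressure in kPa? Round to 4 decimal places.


Osmotic pressure (van't Hoff): Pi = M*R*T.
RT = 8.314 * 363 = 3017.982
Pi = 0.207 * 3017.982
Pi = 624.722274 kPa, rounded to 4 dp:

624.7223 kPa


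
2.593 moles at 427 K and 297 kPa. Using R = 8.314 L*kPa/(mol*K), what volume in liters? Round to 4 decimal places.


PV = nRT, solve for V = nRT / P.
nRT = 2.593 * 8.314 * 427 = 9205.3523
V = 9205.3523 / 297
V = 30.99445219 L, rounded to 4 dp:

30.9945 L


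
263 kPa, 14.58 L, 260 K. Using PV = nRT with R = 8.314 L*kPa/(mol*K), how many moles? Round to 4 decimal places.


PV = nRT, solve for n = PV / (RT).
PV = 263 * 14.58 = 3834.54
RT = 8.314 * 260 = 2161.64
n = 3834.54 / 2161.64
n = 1.77390315 mol, rounded to 4 dp:

1.7739 mol


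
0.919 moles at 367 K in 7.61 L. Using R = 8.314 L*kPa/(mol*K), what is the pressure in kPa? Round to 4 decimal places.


PV = nRT, solve for P = nRT / V.
nRT = 0.919 * 8.314 * 367 = 2804.0877
P = 2804.0877 / 7.61
P = 368.47407359 kPa, rounded to 4 dp:

368.4741 kPa


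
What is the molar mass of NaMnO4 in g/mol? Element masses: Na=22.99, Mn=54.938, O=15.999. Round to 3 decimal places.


M = sum(count * atomic_mass) over atoms.
M = 1*22.99 + 1*54.938 + 4*15.999
M = 22.99 + 54.938 + 63.996
M = 141.924 g/mol, rounded to 3 dp:

141.924 g/mol


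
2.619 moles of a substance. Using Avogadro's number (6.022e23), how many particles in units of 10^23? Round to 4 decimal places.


N = n * NA, then divide by 1e23 for the requested units.
N / 1e23 = n * 6.022
N / 1e23 = 2.619 * 6.022
N / 1e23 = 15.771618, rounded to 4 dp:

15.7716


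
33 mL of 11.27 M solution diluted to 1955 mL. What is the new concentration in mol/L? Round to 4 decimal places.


Dilution: M1*V1 = M2*V2, solve for M2.
M2 = M1*V1 / V2
M2 = 11.27 * 33 / 1955
M2 = 371.91 / 1955
M2 = 0.19023529 mol/L, rounded to 4 dp:

0.1902 mol/L


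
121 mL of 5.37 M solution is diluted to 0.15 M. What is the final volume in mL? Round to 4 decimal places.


Dilution: M1*V1 = M2*V2, solve for V2.
V2 = M1*V1 / M2
V2 = 5.37 * 121 / 0.15
V2 = 649.77 / 0.15
V2 = 4331.8 mL, rounded to 4 dp:

4331.8000 mL


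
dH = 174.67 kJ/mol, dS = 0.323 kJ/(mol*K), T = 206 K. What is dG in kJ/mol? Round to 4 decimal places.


Gibbs: dG = dH - T*dS (consistent units, dS already in kJ/(mol*K)).
T*dS = 206 * 0.323 = 66.538
dG = 174.67 - (66.538)
dG = 108.132 kJ/mol, rounded to 4 dp:

108.1320 kJ/mol


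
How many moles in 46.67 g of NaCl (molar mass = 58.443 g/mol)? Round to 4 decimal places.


n = mass / M
n = 46.67 / 58.443
n = 0.79855586 mol, rounded to 4 dp:

0.7986 mol


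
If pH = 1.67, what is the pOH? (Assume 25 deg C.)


At 25 deg C, pH + pOH = 14.
pOH = 14 - pH = 14 - 1.67
pOH = 12.33:

12.33


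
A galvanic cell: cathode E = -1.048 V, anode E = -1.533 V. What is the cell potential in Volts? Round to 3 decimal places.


Standard cell potential: E_cell = E_cathode - E_anode.
E_cell = -1.048 - (-1.533)
E_cell = 0.485 V, rounded to 3 dp:

0.485 V


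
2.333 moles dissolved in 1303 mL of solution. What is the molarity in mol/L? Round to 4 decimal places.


Convert volume to liters: V_L = V_mL / 1000.
V_L = 1303 / 1000 = 1.303 L
M = n / V_L = 2.333 / 1.303
M = 1.7904835 mol/L, rounded to 4 dp:

1.7905 mol/L


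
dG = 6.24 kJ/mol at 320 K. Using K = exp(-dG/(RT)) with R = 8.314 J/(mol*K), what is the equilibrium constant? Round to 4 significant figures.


dG is in kJ/mol; multiply by 1000 to match R in J/(mol*K).
RT = 8.314 * 320 = 2660.48 J/mol
exponent = -dG*1000 / (RT) = -(6.24*1000) / 2660.48 = -2.34544142
K = exp(-2.34544142)
K = 0.095804903, rounded to 4 significant figures:

0.09580


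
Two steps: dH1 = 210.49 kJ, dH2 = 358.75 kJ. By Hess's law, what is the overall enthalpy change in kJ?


Hess's law: enthalpy is a state function, so add the step enthalpies.
dH_total = dH1 + dH2 = 210.49 + (358.75)
dH_total = 569.24 kJ:

569.24 kJ


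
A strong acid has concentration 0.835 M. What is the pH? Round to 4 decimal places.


A strong acid dissociates completely, so [H+] equals the given concentration.
pH = -log10([H+]) = -log10(0.835)
pH = 0.07831352, rounded to 4 dp:

0.0783


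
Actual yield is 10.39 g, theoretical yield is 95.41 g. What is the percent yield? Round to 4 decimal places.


% yield = 100 * actual / theoretical
% yield = 100 * 10.39 / 95.41
% yield = 10.88984383 %, rounded to 4 dp:

10.8898 %


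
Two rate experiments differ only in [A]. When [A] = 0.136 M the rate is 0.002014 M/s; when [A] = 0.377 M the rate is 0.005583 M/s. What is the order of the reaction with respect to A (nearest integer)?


Rate is proportional to [A]^n, so rate2/rate1 = ([A]2/[A]1)^n. Take logs to solve for n.
rate2/rate1 = 0.005583 / 0.002014 = 2.7721
[A]2/[A]1 = 0.377 / 0.136 = 2.7721
n = ln(2.7721) / ln(2.7721) = 1.0
Nearest integer order:

1


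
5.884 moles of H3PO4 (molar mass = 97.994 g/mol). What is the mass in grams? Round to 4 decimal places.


mass = n * M
mass = 5.884 * 97.994
mass = 576.596696 g, rounded to 4 dp:

576.5967 g


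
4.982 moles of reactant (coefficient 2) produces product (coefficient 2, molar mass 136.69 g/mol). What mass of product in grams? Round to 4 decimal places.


Use the coefficient ratio to convert reactant moles to product moles, then multiply by the product's molar mass.
moles_P = moles_R * (coeff_P / coeff_R) = 4.982 * (2/2) = 4.982
mass_P = moles_P * M_P = 4.982 * 136.69
mass_P = 680.98958 g, rounded to 4 dp:

680.9896 g


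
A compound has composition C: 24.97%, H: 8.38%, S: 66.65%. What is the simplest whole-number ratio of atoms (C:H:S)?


Assume 100 g of compound, divide each mass% by atomic mass to get moles, then normalize by the smallest to get a raw atom ratio.
Moles per 100 g: C: 24.97/12.011 = 2.0789, H: 8.38/1.008 = 8.3135, S: 66.65/32.065 = 2.0786
Raw ratio (divide by min = 2.0786): C: 1.0, H: 4.0, S: 1.0
Multiply by 1 to clear fractions: C: 1.0 ~= 1, H: 4.0 ~= 4, S: 1.0 ~= 1
Reduce by GCD to get the simplest whole-number ratio:

1:4:1


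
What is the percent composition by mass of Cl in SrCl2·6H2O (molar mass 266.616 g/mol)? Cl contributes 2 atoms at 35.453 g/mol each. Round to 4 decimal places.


pct = 100 * (n_elem * M_elem) / M_total
mass_contribution = 2 * 35.453 = 70.906 g/mol
pct = 100 * 70.906 / 266.616
pct = 26.59480301 %, rounded to 4 dp:

26.5948 %


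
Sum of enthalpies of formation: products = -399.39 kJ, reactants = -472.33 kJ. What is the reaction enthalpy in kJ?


dH_rxn = sum(dH_f products) - sum(dH_f reactants)
dH_rxn = -399.39 - (-472.33)
dH_rxn = 72.94 kJ:

72.94 kJ


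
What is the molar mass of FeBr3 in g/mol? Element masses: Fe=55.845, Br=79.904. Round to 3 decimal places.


M = sum(count * atomic_mass) over atoms.
M = 1*55.845 + 3*79.904
M = 55.845 + 239.712
M = 295.557 g/mol, rounded to 3 dp:

295.557 g/mol


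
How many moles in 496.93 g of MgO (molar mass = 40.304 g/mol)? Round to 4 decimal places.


n = mass / M
n = 496.93 / 40.304
n = 12.32954545 mol, rounded to 4 dp:

12.3295 mol


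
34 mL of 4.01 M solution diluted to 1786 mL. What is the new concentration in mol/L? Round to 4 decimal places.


Dilution: M1*V1 = M2*V2, solve for M2.
M2 = M1*V1 / V2
M2 = 4.01 * 34 / 1786
M2 = 136.34 / 1786
M2 = 0.07633819 mol/L, rounded to 4 dp:

0.0763 mol/L


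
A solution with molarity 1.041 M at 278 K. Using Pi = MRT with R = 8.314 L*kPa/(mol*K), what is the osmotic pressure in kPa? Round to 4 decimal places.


Osmotic pressure (van't Hoff): Pi = M*R*T.
RT = 8.314 * 278 = 2311.292
Pi = 1.041 * 2311.292
Pi = 2406.054972 kPa, rounded to 4 dp:

2406.0550 kPa


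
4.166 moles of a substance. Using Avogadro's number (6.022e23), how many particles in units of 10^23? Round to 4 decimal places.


N = n * NA, then divide by 1e23 for the requested units.
N / 1e23 = n * 6.022
N / 1e23 = 4.166 * 6.022
N / 1e23 = 25.087652, rounded to 4 dp:

25.0877


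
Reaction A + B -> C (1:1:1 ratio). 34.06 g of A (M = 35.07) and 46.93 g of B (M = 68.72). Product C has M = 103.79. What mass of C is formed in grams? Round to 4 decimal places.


Find moles of each reactant; the smaller value is the limiting reagent in a 1:1:1 reaction, so moles_C equals moles of the limiter.
n_A = mass_A / M_A = 34.06 / 35.07 = 0.9712 mol
n_B = mass_B / M_B = 46.93 / 68.72 = 0.682916 mol
Limiting reagent: B (smaller), n_limiting = 0.682916 mol
mass_C = n_limiting * M_C = 0.682916 * 103.79
mass_C = 70.87985164 g, rounded to 4 dp:

70.8799 g


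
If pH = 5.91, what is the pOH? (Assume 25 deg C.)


At 25 deg C, pH + pOH = 14.
pOH = 14 - pH = 14 - 5.91
pOH = 8.09:

8.09


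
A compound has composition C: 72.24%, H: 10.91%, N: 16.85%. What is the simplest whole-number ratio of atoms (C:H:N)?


Assume 100 g of compound, divide each mass% by atomic mass to get moles, then normalize by the smallest to get a raw atom ratio.
Moles per 100 g: C: 72.24/12.011 = 6.0145, H: 10.91/1.008 = 10.8234, N: 16.85/14.007 = 1.203
Raw ratio (divide by min = 1.203): C: 5.0, H: 8.997, N: 1.0
Multiply by 1 to clear fractions: C: 5.0 ~= 5, H: 8.997 ~= 9, N: 1.0 ~= 1
Reduce by GCD to get the simplest whole-number ratio:

5:9:1


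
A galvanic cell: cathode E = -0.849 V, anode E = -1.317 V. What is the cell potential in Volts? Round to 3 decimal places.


Standard cell potential: E_cell = E_cathode - E_anode.
E_cell = -0.849 - (-1.317)
E_cell = 0.468 V, rounded to 3 dp:

0.468 V


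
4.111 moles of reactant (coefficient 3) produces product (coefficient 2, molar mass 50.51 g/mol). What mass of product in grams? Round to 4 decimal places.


Use the coefficient ratio to convert reactant moles to product moles, then multiply by the product's molar mass.
moles_P = moles_R * (coeff_P / coeff_R) = 4.111 * (2/3) = 2.740667
mass_P = moles_P * M_P = 2.740667 * 50.51
mass_P = 138.43109017 g, rounded to 4 dp:

138.4311 g


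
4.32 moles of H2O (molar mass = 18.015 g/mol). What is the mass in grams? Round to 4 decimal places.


mass = n * M
mass = 4.32 * 18.015
mass = 77.8248 g, rounded to 4 dp:

77.8248 g


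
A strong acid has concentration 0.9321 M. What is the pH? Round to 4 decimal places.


A strong acid dissociates completely, so [H+] equals the given concentration.
pH = -log10([H+]) = -log10(0.9321)
pH = 0.03053749, rounded to 4 dp:

0.0305


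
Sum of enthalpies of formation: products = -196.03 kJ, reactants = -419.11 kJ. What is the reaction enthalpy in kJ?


dH_rxn = sum(dH_f products) - sum(dH_f reactants)
dH_rxn = -196.03 - (-419.11)
dH_rxn = 223.08 kJ:

223.08 kJ


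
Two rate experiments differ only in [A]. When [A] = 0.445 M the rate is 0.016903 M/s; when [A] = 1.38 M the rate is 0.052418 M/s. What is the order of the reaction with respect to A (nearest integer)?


Rate is proportional to [A]^n, so rate2/rate1 = ([A]2/[A]1)^n. Take logs to solve for n.
rate2/rate1 = 0.052418 / 0.016903 = 3.1011
[A]2/[A]1 = 1.38 / 0.445 = 3.1011
n = ln(3.1011) / ln(3.1011) = 1.0
Nearest integer order:

1


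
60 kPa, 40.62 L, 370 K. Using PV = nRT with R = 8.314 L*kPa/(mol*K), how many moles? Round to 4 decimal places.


PV = nRT, solve for n = PV / (RT).
PV = 60 * 40.62 = 2437.2
RT = 8.314 * 370 = 3076.18
n = 2437.2 / 3076.18
n = 0.79228134 mol, rounded to 4 dp:

0.7923 mol


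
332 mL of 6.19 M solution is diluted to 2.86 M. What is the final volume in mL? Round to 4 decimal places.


Dilution: M1*V1 = M2*V2, solve for V2.
V2 = M1*V1 / M2
V2 = 6.19 * 332 / 2.86
V2 = 2055.08 / 2.86
V2 = 718.55944056 mL, rounded to 4 dp:

718.5594 mL


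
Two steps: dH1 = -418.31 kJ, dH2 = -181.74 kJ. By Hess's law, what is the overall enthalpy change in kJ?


Hess's law: enthalpy is a state function, so add the step enthalpies.
dH_total = dH1 + dH2 = -418.31 + (-181.74)
dH_total = -600.05 kJ:

-600.05 kJ


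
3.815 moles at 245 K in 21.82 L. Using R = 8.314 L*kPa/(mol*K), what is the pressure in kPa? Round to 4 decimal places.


PV = nRT, solve for P = nRT / V.
nRT = 3.815 * 8.314 * 245 = 7770.888
P = 7770.888 / 21.82
P = 356.136022 kPa, rounded to 4 dp:

356.1360 kPa


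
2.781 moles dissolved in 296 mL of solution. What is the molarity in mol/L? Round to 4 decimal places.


Convert volume to liters: V_L = V_mL / 1000.
V_L = 296 / 1000 = 0.296 L
M = n / V_L = 2.781 / 0.296
M = 9.39527027 mol/L, rounded to 4 dp:

9.3953 mol/L


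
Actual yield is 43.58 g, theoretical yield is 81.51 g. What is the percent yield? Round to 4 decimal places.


% yield = 100 * actual / theoretical
% yield = 100 * 43.58 / 81.51
% yield = 53.46583241 %, rounded to 4 dp:

53.4658 %


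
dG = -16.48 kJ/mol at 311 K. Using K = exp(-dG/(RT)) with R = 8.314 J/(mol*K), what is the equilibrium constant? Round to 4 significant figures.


dG is in kJ/mol; multiply by 1000 to match R in J/(mol*K).
RT = 8.314 * 311 = 2585.654 J/mol
exponent = -dG*1000 / (RT) = -(-16.48*1000) / 2585.654 = 6.37362926
K = exp(6.37362926)
K = 586.18138, rounded to 4 significant figures:

586.2


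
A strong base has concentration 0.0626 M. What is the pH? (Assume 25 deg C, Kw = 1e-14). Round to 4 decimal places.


A strong base dissociates completely, so [OH-] equals the given concentration.
pOH = -log10([OH-]) = -log10(0.0626) = 1.203426
pH = 14 - pOH = 14 - 1.203426
pH = 12.796574, rounded to 4 dp:

12.7966


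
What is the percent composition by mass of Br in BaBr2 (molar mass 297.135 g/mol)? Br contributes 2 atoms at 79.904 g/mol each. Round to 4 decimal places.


pct = 100 * (n_elem * M_elem) / M_total
mass_contribution = 2 * 79.904 = 159.808 g/mol
pct = 100 * 159.808 / 297.135
pct = 53.78296061 %, rounded to 4 dp:

53.7830 %


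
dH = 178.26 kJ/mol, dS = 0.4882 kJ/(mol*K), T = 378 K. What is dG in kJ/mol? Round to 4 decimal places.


Gibbs: dG = dH - T*dS (consistent units, dS already in kJ/(mol*K)).
T*dS = 378 * 0.4882 = 184.5396
dG = 178.26 - (184.5396)
dG = -6.2796 kJ/mol, rounded to 4 dp:

-6.2796 kJ/mol


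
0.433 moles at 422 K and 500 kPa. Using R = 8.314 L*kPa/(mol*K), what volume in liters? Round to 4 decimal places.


PV = nRT, solve for V = nRT / P.
nRT = 0.433 * 8.314 * 422 = 1519.184
V = 1519.184 / 500
V = 3.038368 L, rounded to 4 dp:

3.0384 L


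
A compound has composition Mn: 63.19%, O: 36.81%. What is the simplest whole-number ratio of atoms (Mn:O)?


Assume 100 g of compound, divide each mass% by atomic mass to get moles, then normalize by the smallest to get a raw atom ratio.
Moles per 100 g: Mn: 63.19/54.938 = 1.1502, O: 36.81/15.999 = 2.3008
Raw ratio (divide by min = 1.1502): Mn: 1.0, O: 2.0
Multiply by 1 to clear fractions: Mn: 1.0 ~= 1, O: 2.0 ~= 2
Reduce by GCD to get the simplest whole-number ratio:

1:2


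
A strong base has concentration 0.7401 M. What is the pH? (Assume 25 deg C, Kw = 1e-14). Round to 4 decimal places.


A strong base dissociates completely, so [OH-] equals the given concentration.
pOH = -log10([OH-]) = -log10(0.7401) = 0.13071
pH = 14 - pOH = 14 - 0.13071
pH = 13.86929, rounded to 4 dp:

13.8693


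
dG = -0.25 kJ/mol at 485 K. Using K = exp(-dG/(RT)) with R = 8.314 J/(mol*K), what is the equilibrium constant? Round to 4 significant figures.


dG is in kJ/mol; multiply by 1000 to match R in J/(mol*K).
RT = 8.314 * 485 = 4032.29 J/mol
exponent = -dG*1000 / (RT) = -(-0.25*1000) / 4032.29 = 0.06199951
K = exp(0.06199951)
K = 1.0639618, rounded to 4 significant figures:

1.064


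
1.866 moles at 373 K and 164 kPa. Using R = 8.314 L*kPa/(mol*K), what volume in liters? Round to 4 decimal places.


PV = nRT, solve for V = nRT / P.
nRT = 1.866 * 8.314 * 373 = 5786.6937
V = 5786.6937 / 164
V = 35.28471768 L, rounded to 4 dp:

35.2847 L


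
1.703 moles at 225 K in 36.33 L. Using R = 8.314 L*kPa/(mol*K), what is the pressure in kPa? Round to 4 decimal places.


PV = nRT, solve for P = nRT / V.
nRT = 1.703 * 8.314 * 225 = 3185.7169
P = 3185.7169 / 36.33
P = 87.68832645 kPa, rounded to 4 dp:

87.6883 kPa


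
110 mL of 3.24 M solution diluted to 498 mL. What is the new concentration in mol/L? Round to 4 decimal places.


Dilution: M1*V1 = M2*V2, solve for M2.
M2 = M1*V1 / V2
M2 = 3.24 * 110 / 498
M2 = 356.4 / 498
M2 = 0.71566265 mol/L, rounded to 4 dp:

0.7157 mol/L


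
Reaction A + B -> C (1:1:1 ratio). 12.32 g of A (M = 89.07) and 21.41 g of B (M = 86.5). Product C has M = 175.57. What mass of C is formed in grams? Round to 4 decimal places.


Find moles of each reactant; the smaller value is the limiting reagent in a 1:1:1 reaction, so moles_C equals moles of the limiter.
n_A = mass_A / M_A = 12.32 / 89.07 = 0.138318 mol
n_B = mass_B / M_B = 21.41 / 86.5 = 0.247514 mol
Limiting reagent: A (smaller), n_limiting = 0.138318 mol
mass_C = n_limiting * M_C = 0.138318 * 175.57
mass_C = 24.28449126 g, rounded to 4 dp:

24.2845 g


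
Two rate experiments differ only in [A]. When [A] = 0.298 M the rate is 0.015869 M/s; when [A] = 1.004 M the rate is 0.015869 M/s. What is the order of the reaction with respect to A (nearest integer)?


Rate is proportional to [A]^n, so rate2/rate1 = ([A]2/[A]1)^n. Take logs to solve for n.
rate2/rate1 = 0.015869 / 0.015869 = 1.0
[A]2/[A]1 = 1.004 / 0.298 = 3.3691
n = ln(1.0) / ln(3.3691) = 0.0
Nearest integer order:

0


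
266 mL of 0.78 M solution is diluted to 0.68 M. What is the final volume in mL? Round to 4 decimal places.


Dilution: M1*V1 = M2*V2, solve for V2.
V2 = M1*V1 / M2
V2 = 0.78 * 266 / 0.68
V2 = 207.48 / 0.68
V2 = 305.11764706 mL, rounded to 4 dp:

305.1176 mL


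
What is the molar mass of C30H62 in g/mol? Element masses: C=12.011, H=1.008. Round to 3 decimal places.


M = sum(count * atomic_mass) over atoms.
M = 30*12.011 + 62*1.008
M = 360.33 + 62.496
M = 422.826 g/mol, rounded to 3 dp:

422.826 g/mol


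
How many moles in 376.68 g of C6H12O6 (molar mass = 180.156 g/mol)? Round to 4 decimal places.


n = mass / M
n = 376.68 / 180.156
n = 2.09085459 mol, rounded to 4 dp:

2.0909 mol


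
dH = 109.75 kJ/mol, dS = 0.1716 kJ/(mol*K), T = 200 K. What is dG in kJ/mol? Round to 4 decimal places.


Gibbs: dG = dH - T*dS (consistent units, dS already in kJ/(mol*K)).
T*dS = 200 * 0.1716 = 34.32
dG = 109.75 - (34.32)
dG = 75.43 kJ/mol, rounded to 4 dp:

75.4300 kJ/mol


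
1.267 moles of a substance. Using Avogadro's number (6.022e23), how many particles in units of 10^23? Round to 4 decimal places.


N = n * NA, then divide by 1e23 for the requested units.
N / 1e23 = n * 6.022
N / 1e23 = 1.267 * 6.022
N / 1e23 = 7.629874, rounded to 4 dp:

7.6299


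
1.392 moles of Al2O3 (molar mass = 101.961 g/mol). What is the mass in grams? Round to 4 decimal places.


mass = n * M
mass = 1.392 * 101.961
mass = 141.929712 g, rounded to 4 dp:

141.9297 g


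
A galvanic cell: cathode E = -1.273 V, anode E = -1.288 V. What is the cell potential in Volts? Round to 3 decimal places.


Standard cell potential: E_cell = E_cathode - E_anode.
E_cell = -1.273 - (-1.288)
E_cell = 0.015 V, rounded to 3 dp:

0.015 V


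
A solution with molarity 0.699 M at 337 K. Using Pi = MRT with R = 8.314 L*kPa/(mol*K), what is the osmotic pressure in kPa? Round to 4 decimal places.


Osmotic pressure (van't Hoff): Pi = M*R*T.
RT = 8.314 * 337 = 2801.818
Pi = 0.699 * 2801.818
Pi = 1958.470782 kPa, rounded to 4 dp:

1958.4708 kPa


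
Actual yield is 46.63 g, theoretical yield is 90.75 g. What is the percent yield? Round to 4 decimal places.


% yield = 100 * actual / theoretical
% yield = 100 * 46.63 / 90.75
% yield = 51.38292011 %, rounded to 4 dp:

51.3829 %


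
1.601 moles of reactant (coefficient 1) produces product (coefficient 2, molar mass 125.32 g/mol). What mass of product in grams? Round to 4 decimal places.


Use the coefficient ratio to convert reactant moles to product moles, then multiply by the product's molar mass.
moles_P = moles_R * (coeff_P / coeff_R) = 1.601 * (2/1) = 3.202
mass_P = moles_P * M_P = 3.202 * 125.32
mass_P = 401.27464 g, rounded to 4 dp:

401.2746 g


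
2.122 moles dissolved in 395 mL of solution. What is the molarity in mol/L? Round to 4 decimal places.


Convert volume to liters: V_L = V_mL / 1000.
V_L = 395 / 1000 = 0.395 L
M = n / V_L = 2.122 / 0.395
M = 5.3721519 mol/L, rounded to 4 dp:

5.3722 mol/L


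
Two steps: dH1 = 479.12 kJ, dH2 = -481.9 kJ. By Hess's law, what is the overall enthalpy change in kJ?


Hess's law: enthalpy is a state function, so add the step enthalpies.
dH_total = dH1 + dH2 = 479.12 + (-481.9)
dH_total = -2.78 kJ:

-2.78 kJ


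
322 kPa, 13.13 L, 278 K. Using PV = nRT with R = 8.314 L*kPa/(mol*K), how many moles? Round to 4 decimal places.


PV = nRT, solve for n = PV / (RT).
PV = 322 * 13.13 = 4227.86
RT = 8.314 * 278 = 2311.292
n = 4227.86 / 2311.292
n = 1.82921933 mol, rounded to 4 dp:

1.8292 mol


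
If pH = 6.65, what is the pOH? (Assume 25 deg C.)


At 25 deg C, pH + pOH = 14.
pOH = 14 - pH = 14 - 6.65
pOH = 7.35:

7.35


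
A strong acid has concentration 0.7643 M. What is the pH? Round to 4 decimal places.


A strong acid dissociates completely, so [H+] equals the given concentration.
pH = -log10([H+]) = -log10(0.7643)
pH = 0.11673614, rounded to 4 dp:

0.1167


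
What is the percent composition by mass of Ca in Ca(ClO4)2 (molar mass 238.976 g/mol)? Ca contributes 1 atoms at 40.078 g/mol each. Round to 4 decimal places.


pct = 100 * (n_elem * M_elem) / M_total
mass_contribution = 1 * 40.078 = 40.078 g/mol
pct = 100 * 40.078 / 238.976
pct = 16.77072175 %, rounded to 4 dp:

16.7707 %


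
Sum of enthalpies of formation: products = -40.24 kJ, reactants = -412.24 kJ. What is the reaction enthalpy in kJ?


dH_rxn = sum(dH_f products) - sum(dH_f reactants)
dH_rxn = -40.24 - (-412.24)
dH_rxn = 372.0 kJ:

372.00 kJ


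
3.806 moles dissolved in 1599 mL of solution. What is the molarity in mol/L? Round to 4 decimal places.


Convert volume to liters: V_L = V_mL / 1000.
V_L = 1599 / 1000 = 1.599 L
M = n / V_L = 3.806 / 1.599
M = 2.38023765 mol/L, rounded to 4 dp:

2.3802 mol/L


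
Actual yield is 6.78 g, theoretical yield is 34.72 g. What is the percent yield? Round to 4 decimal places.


% yield = 100 * actual / theoretical
% yield = 100 * 6.78 / 34.72
% yield = 19.52764977 %, rounded to 4 dp:

19.5276 %


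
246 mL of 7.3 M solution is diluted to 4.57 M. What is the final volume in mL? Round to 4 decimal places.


Dilution: M1*V1 = M2*V2, solve for V2.
V2 = M1*V1 / M2
V2 = 7.3 * 246 / 4.57
V2 = 1795.8 / 4.57
V2 = 392.95404814 mL, rounded to 4 dp:

392.9540 mL


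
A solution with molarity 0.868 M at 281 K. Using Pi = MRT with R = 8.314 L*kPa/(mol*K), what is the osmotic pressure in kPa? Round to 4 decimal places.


Osmotic pressure (van't Hoff): Pi = M*R*T.
RT = 8.314 * 281 = 2336.234
Pi = 0.868 * 2336.234
Pi = 2027.851112 kPa, rounded to 4 dp:

2027.8511 kPa


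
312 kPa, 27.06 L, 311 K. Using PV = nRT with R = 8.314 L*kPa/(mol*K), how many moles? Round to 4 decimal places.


PV = nRT, solve for n = PV / (RT).
PV = 312 * 27.06 = 8442.72
RT = 8.314 * 311 = 2585.654
n = 8442.72 / 2585.654
n = 3.26521646 mol, rounded to 4 dp:

3.2652 mol


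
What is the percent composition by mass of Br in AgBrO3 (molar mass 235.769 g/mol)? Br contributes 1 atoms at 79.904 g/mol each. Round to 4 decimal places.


pct = 100 * (n_elem * M_elem) / M_total
mass_contribution = 1 * 79.904 = 79.904 g/mol
pct = 100 * 79.904 / 235.769
pct = 33.89079989 %, rounded to 4 dp:

33.8908 %


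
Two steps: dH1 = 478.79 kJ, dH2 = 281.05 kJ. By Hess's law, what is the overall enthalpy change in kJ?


Hess's law: enthalpy is a state function, so add the step enthalpies.
dH_total = dH1 + dH2 = 478.79 + (281.05)
dH_total = 759.84 kJ:

759.84 kJ


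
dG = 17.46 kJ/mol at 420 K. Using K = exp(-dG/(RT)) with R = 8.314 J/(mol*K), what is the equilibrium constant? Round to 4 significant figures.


dG is in kJ/mol; multiply by 1000 to match R in J/(mol*K).
RT = 8.314 * 420 = 3491.88 J/mol
exponent = -dG*1000 / (RT) = -(17.46*1000) / 3491.88 = -5.00017183
K = exp(-5.00017183)
K = 0.0067367893, rounded to 4 significant figures:

0.006737


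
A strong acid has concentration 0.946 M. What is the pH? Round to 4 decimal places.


A strong acid dissociates completely, so [H+] equals the given concentration.
pH = -log10([H+]) = -log10(0.946)
pH = 0.02410886, rounded to 4 dp:

0.0241


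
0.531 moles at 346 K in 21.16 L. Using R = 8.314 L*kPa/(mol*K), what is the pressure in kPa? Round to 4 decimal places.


PV = nRT, solve for P = nRT / V.
nRT = 0.531 * 8.314 * 346 = 1527.498
P = 1527.498 / 21.16
P = 72.18799622 kPa, rounded to 4 dp:

72.1880 kPa


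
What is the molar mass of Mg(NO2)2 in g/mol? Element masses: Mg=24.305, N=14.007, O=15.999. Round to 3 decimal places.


M = sum(count * atomic_mass) over atoms.
M = 1*24.305 + 2*14.007 + 4*15.999
M = 24.305 + 28.014 + 63.996
M = 116.315 g/mol, rounded to 3 dp:

116.315 g/mol


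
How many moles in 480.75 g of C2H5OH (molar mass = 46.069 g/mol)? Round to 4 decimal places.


n = mass / M
n = 480.75 / 46.069
n = 10.43543381 mol, rounded to 4 dp:

10.4354 mol


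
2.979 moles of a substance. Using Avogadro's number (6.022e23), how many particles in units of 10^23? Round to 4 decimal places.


N = n * NA, then divide by 1e23 for the requested units.
N / 1e23 = n * 6.022
N / 1e23 = 2.979 * 6.022
N / 1e23 = 17.939538, rounded to 4 dp:

17.9395


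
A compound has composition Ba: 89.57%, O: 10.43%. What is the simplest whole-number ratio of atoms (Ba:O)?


Assume 100 g of compound, divide each mass% by atomic mass to get moles, then normalize by the smallest to get a raw atom ratio.
Moles per 100 g: Ba: 89.57/137.327 = 0.6522, O: 10.43/15.999 = 0.6519
Raw ratio (divide by min = 0.6519): Ba: 1.0, O: 1.0
Multiply by 1 to clear fractions: Ba: 1.0 ~= 1, O: 1.0 ~= 1
Reduce by GCD to get the simplest whole-number ratio:

1:1


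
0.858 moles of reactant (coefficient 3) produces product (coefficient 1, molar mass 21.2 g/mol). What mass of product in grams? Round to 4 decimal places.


Use the coefficient ratio to convert reactant moles to product moles, then multiply by the product's molar mass.
moles_P = moles_R * (coeff_P / coeff_R) = 0.858 * (1/3) = 0.286
mass_P = moles_P * M_P = 0.286 * 21.2
mass_P = 6.0632 g, rounded to 4 dp:

6.0632 g


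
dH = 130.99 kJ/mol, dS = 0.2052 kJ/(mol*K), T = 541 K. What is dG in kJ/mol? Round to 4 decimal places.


Gibbs: dG = dH - T*dS (consistent units, dS already in kJ/(mol*K)).
T*dS = 541 * 0.2052 = 111.0132
dG = 130.99 - (111.0132)
dG = 19.9768 kJ/mol, rounded to 4 dp:

19.9768 kJ/mol


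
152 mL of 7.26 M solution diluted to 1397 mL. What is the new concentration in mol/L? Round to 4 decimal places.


Dilution: M1*V1 = M2*V2, solve for M2.
M2 = M1*V1 / V2
M2 = 7.26 * 152 / 1397
M2 = 1103.52 / 1397
M2 = 0.78992126 mol/L, rounded to 4 dp:

0.7899 mol/L


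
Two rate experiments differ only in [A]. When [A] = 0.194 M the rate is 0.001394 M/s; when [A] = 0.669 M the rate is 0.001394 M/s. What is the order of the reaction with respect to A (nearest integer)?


Rate is proportional to [A]^n, so rate2/rate1 = ([A]2/[A]1)^n. Take logs to solve for n.
rate2/rate1 = 0.001394 / 0.001394 = 1.0
[A]2/[A]1 = 0.669 / 0.194 = 3.4485
n = ln(1.0) / ln(3.4485) = 0.0
Nearest integer order:

0


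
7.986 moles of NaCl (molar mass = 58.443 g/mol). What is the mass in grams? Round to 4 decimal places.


mass = n * M
mass = 7.986 * 58.443
mass = 466.725798 g, rounded to 4 dp:

466.7258 g


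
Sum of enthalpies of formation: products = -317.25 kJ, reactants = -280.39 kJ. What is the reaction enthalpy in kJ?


dH_rxn = sum(dH_f products) - sum(dH_f reactants)
dH_rxn = -317.25 - (-280.39)
dH_rxn = -36.86 kJ:

-36.86 kJ


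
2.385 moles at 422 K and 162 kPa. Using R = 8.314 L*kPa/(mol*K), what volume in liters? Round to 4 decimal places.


PV = nRT, solve for V = nRT / P.
nRT = 2.385 * 8.314 * 422 = 8367.7916
V = 8367.7916 / 162
V = 51.65303457 L, rounded to 4 dp:

51.6530 L


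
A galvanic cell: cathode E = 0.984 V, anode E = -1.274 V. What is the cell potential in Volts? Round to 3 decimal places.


Standard cell potential: E_cell = E_cathode - E_anode.
E_cell = 0.984 - (-1.274)
E_cell = 2.258 V, rounded to 3 dp:

2.258 V


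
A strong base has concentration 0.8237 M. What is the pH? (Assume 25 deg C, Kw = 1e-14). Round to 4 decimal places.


A strong base dissociates completely, so [OH-] equals the given concentration.
pOH = -log10([OH-]) = -log10(0.8237) = 0.084231
pH = 14 - pOH = 14 - 0.084231
pH = 13.915769, rounded to 4 dp:

13.9158


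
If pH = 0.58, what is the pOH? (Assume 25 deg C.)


At 25 deg C, pH + pOH = 14.
pOH = 14 - pH = 14 - 0.58
pOH = 13.42:

13.42


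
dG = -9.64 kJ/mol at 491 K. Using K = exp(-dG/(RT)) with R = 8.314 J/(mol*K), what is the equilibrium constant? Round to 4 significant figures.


dG is in kJ/mol; multiply by 1000 to match R in J/(mol*K).
RT = 8.314 * 491 = 4082.174 J/mol
exponent = -dG*1000 / (RT) = -(-9.64*1000) / 4082.174 = 2.3614868
K = exp(2.3614868)
K = 10.60671, rounded to 4 significant figures:

10.61


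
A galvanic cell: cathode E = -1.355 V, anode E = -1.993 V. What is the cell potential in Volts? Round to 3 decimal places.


Standard cell potential: E_cell = E_cathode - E_anode.
E_cell = -1.355 - (-1.993)
E_cell = 0.638 V, rounded to 3 dp:

0.638 V


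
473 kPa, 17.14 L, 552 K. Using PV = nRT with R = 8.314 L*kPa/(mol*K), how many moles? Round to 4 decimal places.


PV = nRT, solve for n = PV / (RT).
PV = 473 * 17.14 = 8107.22
RT = 8.314 * 552 = 4589.328
n = 8107.22 / 4589.328
n = 1.7665375 mol, rounded to 4 dp:

1.7665 mol


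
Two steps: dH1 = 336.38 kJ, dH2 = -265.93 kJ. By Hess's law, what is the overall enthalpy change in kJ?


Hess's law: enthalpy is a state function, so add the step enthalpies.
dH_total = dH1 + dH2 = 336.38 + (-265.93)
dH_total = 70.45 kJ:

70.45 kJ


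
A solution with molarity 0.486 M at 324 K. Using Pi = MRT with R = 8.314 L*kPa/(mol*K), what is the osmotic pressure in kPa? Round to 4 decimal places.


Osmotic pressure (van't Hoff): Pi = M*R*T.
RT = 8.314 * 324 = 2693.736
Pi = 0.486 * 2693.736
Pi = 1309.155696 kPa, rounded to 4 dp:

1309.1557 kPa


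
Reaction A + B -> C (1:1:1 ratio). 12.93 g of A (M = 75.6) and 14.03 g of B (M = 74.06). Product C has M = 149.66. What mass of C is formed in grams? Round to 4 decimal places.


Find moles of each reactant; the smaller value is the limiting reagent in a 1:1:1 reaction, so moles_C equals moles of the limiter.
n_A = mass_A / M_A = 12.93 / 75.6 = 0.171032 mol
n_B = mass_B / M_B = 14.03 / 74.06 = 0.189441 mol
Limiting reagent: A (smaller), n_limiting = 0.171032 mol
mass_C = n_limiting * M_C = 0.171032 * 149.66
mass_C = 25.59664912 g, rounded to 4 dp:

25.5966 g


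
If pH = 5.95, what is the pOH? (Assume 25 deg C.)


At 25 deg C, pH + pOH = 14.
pOH = 14 - pH = 14 - 5.95
pOH = 8.05:

8.05


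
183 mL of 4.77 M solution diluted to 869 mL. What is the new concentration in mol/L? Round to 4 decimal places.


Dilution: M1*V1 = M2*V2, solve for M2.
M2 = M1*V1 / V2
M2 = 4.77 * 183 / 869
M2 = 872.91 / 869
M2 = 1.00449942 mol/L, rounded to 4 dp:

1.0045 mol/L


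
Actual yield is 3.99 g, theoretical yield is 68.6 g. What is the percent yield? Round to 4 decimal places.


% yield = 100 * actual / theoretical
% yield = 100 * 3.99 / 68.6
% yield = 5.81632653 %, rounded to 4 dp:

5.8163 %


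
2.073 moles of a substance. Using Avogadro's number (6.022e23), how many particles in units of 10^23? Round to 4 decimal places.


N = n * NA, then divide by 1e23 for the requested units.
N / 1e23 = n * 6.022
N / 1e23 = 2.073 * 6.022
N / 1e23 = 12.483606, rounded to 4 dp:

12.4836


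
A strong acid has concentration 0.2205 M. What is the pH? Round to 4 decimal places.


A strong acid dissociates completely, so [H+] equals the given concentration.
pH = -log10([H+]) = -log10(0.2205)
pH = 0.65659141, rounded to 4 dp:

0.6566


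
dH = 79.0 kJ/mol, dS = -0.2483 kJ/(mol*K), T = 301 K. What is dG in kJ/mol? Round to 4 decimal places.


Gibbs: dG = dH - T*dS (consistent units, dS already in kJ/(mol*K)).
T*dS = 301 * -0.2483 = -74.7383
dG = 79.0 - (-74.7383)
dG = 153.7383 kJ/mol, rounded to 4 dp:

153.7383 kJ/mol


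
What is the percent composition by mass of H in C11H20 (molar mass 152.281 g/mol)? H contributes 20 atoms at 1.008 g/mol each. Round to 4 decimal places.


pct = 100 * (n_elem * M_elem) / M_total
mass_contribution = 20 * 1.008 = 20.16 g/mol
pct = 100 * 20.16 / 152.281
pct = 13.23868375 %, rounded to 4 dp:

13.2387 %


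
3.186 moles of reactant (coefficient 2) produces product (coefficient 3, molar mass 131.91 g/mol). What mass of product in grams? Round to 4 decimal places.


Use the coefficient ratio to convert reactant moles to product moles, then multiply by the product's molar mass.
moles_P = moles_R * (coeff_P / coeff_R) = 3.186 * (3/2) = 4.779
mass_P = moles_P * M_P = 4.779 * 131.91
mass_P = 630.39789 g, rounded to 4 dp:

630.3979 g


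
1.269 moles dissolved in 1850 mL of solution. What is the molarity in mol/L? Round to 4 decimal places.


Convert volume to liters: V_L = V_mL / 1000.
V_L = 1850 / 1000 = 1.85 L
M = n / V_L = 1.269 / 1.85
M = 0.68594595 mol/L, rounded to 4 dp:

0.6859 mol/L


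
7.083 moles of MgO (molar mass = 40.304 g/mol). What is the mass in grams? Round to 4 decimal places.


mass = n * M
mass = 7.083 * 40.304
mass = 285.473232 g, rounded to 4 dp:

285.4732 g


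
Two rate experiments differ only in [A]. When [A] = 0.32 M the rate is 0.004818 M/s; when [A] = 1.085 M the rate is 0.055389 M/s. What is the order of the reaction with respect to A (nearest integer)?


Rate is proportional to [A]^n, so rate2/rate1 = ([A]2/[A]1)^n. Take logs to solve for n.
rate2/rate1 = 0.055389 / 0.004818 = 11.4963
[A]2/[A]1 = 1.085 / 0.32 = 3.3906
n = ln(11.4963) / ln(3.3906) = 2.0
Nearest integer order:

2


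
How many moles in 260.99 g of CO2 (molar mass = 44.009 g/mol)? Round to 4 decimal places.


n = mass / M
n = 260.99 / 44.009
n = 5.93037788 mol, rounded to 4 dp:

5.9304 mol


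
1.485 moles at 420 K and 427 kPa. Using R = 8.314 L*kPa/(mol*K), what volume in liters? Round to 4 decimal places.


PV = nRT, solve for V = nRT / P.
nRT = 1.485 * 8.314 * 420 = 5185.4418
V = 5185.4418 / 427
V = 12.1438918 L, rounded to 4 dp:

12.1439 L


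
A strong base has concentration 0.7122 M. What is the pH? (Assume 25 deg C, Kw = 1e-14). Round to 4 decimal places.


A strong base dissociates completely, so [OH-] equals the given concentration.
pOH = -log10([OH-]) = -log10(0.7122) = 0.147398
pH = 14 - pOH = 14 - 0.147398
pH = 13.852602, rounded to 4 dp:

13.8526


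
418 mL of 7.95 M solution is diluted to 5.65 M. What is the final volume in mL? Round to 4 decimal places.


Dilution: M1*V1 = M2*V2, solve for V2.
V2 = M1*V1 / M2
V2 = 7.95 * 418 / 5.65
V2 = 3323.1 / 5.65
V2 = 588.15929204 mL, rounded to 4 dp:

588.1593 mL


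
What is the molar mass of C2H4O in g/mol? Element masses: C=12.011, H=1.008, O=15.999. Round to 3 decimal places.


M = sum(count * atomic_mass) over atoms.
M = 2*12.011 + 4*1.008 + 1*15.999
M = 24.022 + 4.032 + 15.999
M = 44.053 g/mol, rounded to 3 dp:

44.053 g/mol


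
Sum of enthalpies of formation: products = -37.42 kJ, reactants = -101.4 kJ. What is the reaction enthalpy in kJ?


dH_rxn = sum(dH_f products) - sum(dH_f reactants)
dH_rxn = -37.42 - (-101.4)
dH_rxn = 63.98 kJ:

63.98 kJ


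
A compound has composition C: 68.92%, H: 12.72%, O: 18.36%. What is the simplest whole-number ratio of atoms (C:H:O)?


Assume 100 g of compound, divide each mass% by atomic mass to get moles, then normalize by the smallest to get a raw atom ratio.
Moles per 100 g: C: 68.92/12.011 = 5.7381, H: 12.72/1.008 = 12.619, O: 18.36/15.999 = 1.1476
Raw ratio (divide by min = 1.1476): C: 5.0, H: 10.996, O: 1.0
Multiply by 1 to clear fractions: C: 5.0 ~= 5, H: 10.996 ~= 11, O: 1.0 ~= 1
Reduce by GCD to get the simplest whole-number ratio:

5:11:1


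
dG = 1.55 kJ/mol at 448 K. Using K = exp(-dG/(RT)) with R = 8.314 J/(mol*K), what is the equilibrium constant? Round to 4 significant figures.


dG is in kJ/mol; multiply by 1000 to match R in J/(mol*K).
RT = 8.314 * 448 = 3724.672 J/mol
exponent = -dG*1000 / (RT) = -(1.55*1000) / 3724.672 = -0.41614403
K = exp(-0.41614403)
K = 0.65958526, rounded to 4 significant figures:

0.6596


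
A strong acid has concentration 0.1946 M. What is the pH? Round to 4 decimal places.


A strong acid dissociates completely, so [H+] equals the given concentration.
pH = -log10([H+]) = -log10(0.1946)
pH = 0.71085716, rounded to 4 dp:

0.7109


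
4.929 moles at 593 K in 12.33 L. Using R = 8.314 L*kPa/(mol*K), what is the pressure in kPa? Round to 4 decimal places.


PV = nRT, solve for P = nRT / V.
nRT = 4.929 * 8.314 * 593 = 24300.9657
P = 24300.9657 / 12.33
P = 1970.88124088 kPa, rounded to 4 dp:

1970.8812 kPa


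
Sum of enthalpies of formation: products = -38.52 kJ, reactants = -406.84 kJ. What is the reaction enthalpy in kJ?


dH_rxn = sum(dH_f products) - sum(dH_f reactants)
dH_rxn = -38.52 - (-406.84)
dH_rxn = 368.32 kJ:

368.32 kJ


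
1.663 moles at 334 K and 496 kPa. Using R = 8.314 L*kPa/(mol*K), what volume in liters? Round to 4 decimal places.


PV = nRT, solve for V = nRT / P.
nRT = 1.663 * 8.314 * 334 = 4617.9448
V = 4617.9448 / 496
V = 9.31037258 L, rounded to 4 dp:

9.3104 L


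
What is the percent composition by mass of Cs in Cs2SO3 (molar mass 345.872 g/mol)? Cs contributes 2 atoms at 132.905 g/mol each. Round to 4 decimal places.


pct = 100 * (n_elem * M_elem) / M_total
mass_contribution = 2 * 132.905 = 265.81 g/mol
pct = 100 * 265.81 / 345.872
pct = 76.85213027 %, rounded to 4 dp:

76.8521 %
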